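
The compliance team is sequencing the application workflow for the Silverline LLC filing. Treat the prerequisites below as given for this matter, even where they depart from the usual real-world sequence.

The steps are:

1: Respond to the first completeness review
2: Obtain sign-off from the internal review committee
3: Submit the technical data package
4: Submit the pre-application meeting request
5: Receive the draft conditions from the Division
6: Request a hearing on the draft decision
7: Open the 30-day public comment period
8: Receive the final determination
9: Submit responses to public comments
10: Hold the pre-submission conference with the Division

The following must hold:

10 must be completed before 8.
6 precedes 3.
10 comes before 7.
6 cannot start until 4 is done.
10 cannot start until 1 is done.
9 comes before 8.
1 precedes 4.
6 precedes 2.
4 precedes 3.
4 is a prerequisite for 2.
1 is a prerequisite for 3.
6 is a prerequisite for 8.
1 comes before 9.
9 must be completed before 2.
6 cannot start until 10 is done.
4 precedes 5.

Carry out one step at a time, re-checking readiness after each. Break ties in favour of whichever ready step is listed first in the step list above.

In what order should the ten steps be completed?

Only 1 has no prerequisites, so it is first.
4, 9 and 10 are all available; 4 is listed earlier → 4.
5 now also ready, so the ready set is {5, 9, 10}; 5 is listed earlier → 5.
Now 9 and 10 have their prerequisites met. 9 is listed earlier, so 9 next.
That leaves 10 as the only ready step → 10.
Ready: 6 and 7. 6 is listed earlier → 6.
2, 3 and 8 now also ready, so the ready set is {2, 3, 7, 8}; 2 is listed earlier → 2.
Now 3, 7 and 8 have their prerequisites met. 3 is listed earlier, so 3 next.
7 and 8 are both available; 7 is listed earlier → 7.
That leaves 8 as the only ready step → 8.

1 → 4 → 5 → 9 → 10 → 6 → 2 → 3 → 7 → 8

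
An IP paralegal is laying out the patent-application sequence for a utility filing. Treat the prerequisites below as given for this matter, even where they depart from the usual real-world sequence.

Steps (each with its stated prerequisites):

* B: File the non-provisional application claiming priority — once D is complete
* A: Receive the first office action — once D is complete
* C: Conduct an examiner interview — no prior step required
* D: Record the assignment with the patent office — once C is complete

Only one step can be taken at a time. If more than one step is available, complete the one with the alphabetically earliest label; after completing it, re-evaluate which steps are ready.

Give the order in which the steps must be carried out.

C has no prerequisites → C first.
That leaves D as the only ready step → D.
A and B are both available; A has the earlier label → A.
Next only B has its prerequisites met → B.

C D A B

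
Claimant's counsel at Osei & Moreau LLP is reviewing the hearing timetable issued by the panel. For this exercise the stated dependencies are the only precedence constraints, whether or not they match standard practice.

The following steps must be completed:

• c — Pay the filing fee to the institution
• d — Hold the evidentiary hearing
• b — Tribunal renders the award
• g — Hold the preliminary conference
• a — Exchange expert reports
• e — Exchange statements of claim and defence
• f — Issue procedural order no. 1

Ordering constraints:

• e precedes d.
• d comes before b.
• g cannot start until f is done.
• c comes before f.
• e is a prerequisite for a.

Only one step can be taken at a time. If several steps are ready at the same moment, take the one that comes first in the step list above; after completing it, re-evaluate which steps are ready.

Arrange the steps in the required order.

c → e → d → b → a → f → g

Nothing is required for c and e. c is listed earlier → c first.
e and f are both available; e is listed earlier → e.
d and a now also ready, so the ready set is {d, a, f}; d is listed earlier → d.
b now also ready, so the ready set is {b, a, f}; b is listed earlier → b.
Ready: a and f. a is listed earlier → a.
Next only f has its prerequisites met → f.
g is the only step now ready → g.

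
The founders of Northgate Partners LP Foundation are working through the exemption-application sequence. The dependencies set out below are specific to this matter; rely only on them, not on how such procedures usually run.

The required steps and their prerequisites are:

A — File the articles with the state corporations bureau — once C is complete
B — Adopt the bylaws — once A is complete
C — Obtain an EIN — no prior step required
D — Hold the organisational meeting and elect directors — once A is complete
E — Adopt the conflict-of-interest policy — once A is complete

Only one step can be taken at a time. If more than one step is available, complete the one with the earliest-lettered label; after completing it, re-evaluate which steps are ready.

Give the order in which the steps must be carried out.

C is the only step with nothing outstanding, so it goes first.
That leaves A as the only ready step → A.
B, D and E are all available; B has the earlier label → B.
D and E are both available; D has the earlier label → D.
E needed A, now all done → E.

C, A, B, D, E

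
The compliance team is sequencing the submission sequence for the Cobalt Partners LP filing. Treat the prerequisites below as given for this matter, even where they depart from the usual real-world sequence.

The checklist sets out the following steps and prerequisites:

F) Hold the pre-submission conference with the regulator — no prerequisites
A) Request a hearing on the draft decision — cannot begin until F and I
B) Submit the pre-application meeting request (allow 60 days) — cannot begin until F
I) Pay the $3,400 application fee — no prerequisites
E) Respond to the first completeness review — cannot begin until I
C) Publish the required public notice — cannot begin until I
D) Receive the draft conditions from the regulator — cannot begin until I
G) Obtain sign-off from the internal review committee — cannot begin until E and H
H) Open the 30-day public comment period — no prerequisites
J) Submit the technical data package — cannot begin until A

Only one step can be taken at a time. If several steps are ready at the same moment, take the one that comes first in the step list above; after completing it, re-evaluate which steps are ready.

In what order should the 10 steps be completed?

F, I and H have no prerequisites; F is listed earlier, so F is first.
B, I and H are all available; B is listed earlier → B.
Ready: I and H. I is listed earlier → I.
A, E, C and D now also ready, so the ready set is {A, E, C, D, H}; A is listed earlier → A.
J now also ready, so the ready set is {E, C, D, H, J}; E is listed earlier → E.
C, D, H and J are all available; C is listed earlier → C.
Now D, H and J have their prerequisites met. D is listed earlier, so D next.
H and J are both available; H is listed earlier → H.
G and J are both available; G is listed earlier → G.
J needed A, now all done → J.

F B I A E C D H G J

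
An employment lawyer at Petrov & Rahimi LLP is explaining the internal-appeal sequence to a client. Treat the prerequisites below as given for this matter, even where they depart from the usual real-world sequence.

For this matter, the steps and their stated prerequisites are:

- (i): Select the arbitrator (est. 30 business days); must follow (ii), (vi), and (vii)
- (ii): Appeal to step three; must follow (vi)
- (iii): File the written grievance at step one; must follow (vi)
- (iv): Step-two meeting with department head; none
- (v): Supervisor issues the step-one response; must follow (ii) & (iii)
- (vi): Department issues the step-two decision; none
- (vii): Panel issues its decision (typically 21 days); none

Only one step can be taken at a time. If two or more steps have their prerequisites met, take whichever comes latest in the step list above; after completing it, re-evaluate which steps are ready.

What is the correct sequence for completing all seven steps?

(vii), (vi), (iv), (iii), (ii), (v), (i)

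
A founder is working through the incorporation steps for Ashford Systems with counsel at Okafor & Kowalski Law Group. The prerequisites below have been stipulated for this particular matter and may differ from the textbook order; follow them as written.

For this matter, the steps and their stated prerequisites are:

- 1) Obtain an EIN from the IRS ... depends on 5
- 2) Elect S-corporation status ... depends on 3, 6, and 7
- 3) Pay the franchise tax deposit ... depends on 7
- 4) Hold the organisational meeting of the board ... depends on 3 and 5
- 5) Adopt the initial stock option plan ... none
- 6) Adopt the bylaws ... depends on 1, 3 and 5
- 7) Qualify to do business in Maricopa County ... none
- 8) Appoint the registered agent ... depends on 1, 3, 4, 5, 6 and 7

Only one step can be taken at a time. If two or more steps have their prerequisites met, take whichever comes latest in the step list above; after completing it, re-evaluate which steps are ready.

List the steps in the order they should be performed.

Nothing is required for 7 and 5. 7 is listed later → 7 first.
3 now also ready, so the ready set is {5, 3}; 5 is listed later → 5.
3 and 1 are both available; 3 is listed later → 3.
4 now also ready, so the ready set is {4, 1}; 4 is listed later → 4.
That leaves 1 as the only ready step → 1.
6 needed 5, 3 and 1, now all done → 6.
Ready: 8 and 2. 8 is listed later → 8.
2 needed 7, 6 and 3, now all done → 2.

7, 5, 3, 4, 1, 6, 8, 2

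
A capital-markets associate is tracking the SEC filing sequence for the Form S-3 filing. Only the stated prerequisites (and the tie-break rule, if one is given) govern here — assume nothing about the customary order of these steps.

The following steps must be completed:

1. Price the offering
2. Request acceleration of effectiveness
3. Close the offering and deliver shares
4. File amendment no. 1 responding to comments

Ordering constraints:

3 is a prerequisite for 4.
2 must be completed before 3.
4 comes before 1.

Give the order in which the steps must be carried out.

Only 2 has no prerequisites, so it is first.
That leaves 3 as the only ready step → 3.
4 is the only step now ready → 4.
1 is the only step now ready → 1.

2 → 3 → 4 → 1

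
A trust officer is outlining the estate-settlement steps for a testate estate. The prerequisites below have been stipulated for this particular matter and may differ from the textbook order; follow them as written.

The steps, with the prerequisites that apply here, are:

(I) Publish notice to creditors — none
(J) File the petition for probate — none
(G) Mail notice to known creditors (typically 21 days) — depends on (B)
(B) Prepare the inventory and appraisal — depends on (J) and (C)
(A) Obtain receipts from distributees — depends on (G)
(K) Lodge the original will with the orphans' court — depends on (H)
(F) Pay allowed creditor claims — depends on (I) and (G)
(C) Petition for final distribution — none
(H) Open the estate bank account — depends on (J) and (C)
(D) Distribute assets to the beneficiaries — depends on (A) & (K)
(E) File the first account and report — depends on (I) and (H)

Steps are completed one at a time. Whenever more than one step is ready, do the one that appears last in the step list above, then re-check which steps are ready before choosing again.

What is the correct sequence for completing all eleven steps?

(C) (J) (H) (K) (B) (G) (A) (D) (I) (E) (F)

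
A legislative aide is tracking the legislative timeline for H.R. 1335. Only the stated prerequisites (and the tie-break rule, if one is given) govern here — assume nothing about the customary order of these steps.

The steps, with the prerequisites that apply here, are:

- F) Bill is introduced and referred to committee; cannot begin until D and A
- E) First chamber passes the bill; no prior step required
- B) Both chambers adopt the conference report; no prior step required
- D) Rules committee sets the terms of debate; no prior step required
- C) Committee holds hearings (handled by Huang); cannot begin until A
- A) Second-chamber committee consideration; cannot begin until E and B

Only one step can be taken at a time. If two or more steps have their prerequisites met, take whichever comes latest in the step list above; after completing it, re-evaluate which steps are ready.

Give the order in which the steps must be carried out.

D, B, E, A, C, F

D, B and E have no prerequisites; D is listed later, so D is first.
Ready: B and E. B is listed later → B.
That leaves E as the only ready step → E.
Next only A has its prerequisites met → A.
C and F are both available; C is listed later → C.
That leaves F as the only ready step → F.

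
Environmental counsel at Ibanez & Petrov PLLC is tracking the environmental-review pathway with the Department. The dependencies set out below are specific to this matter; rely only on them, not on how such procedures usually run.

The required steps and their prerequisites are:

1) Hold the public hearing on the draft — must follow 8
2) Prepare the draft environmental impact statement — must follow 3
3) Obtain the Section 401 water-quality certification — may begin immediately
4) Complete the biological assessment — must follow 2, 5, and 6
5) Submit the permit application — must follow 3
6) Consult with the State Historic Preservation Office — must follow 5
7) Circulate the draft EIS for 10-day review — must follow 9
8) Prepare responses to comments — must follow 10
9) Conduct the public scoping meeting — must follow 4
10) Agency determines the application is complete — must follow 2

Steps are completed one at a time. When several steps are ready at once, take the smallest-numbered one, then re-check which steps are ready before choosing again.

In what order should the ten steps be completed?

3 2 5 6 4 9 7 10 8 1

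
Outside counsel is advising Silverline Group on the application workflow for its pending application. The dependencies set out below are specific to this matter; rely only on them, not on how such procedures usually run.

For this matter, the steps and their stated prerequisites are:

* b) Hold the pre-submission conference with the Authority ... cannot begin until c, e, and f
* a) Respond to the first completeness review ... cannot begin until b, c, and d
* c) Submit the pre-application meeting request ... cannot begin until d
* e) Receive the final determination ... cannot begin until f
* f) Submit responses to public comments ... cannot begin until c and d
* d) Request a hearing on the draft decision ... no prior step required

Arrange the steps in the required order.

Only d has no prerequisites, so it is first.
Next only c has its prerequisites met → c.
f needed c and d, now all done → f.
e needed f, now all done → e.
b needed c, e and f, now all done → b.
That leaves a as the only ready step → a.

d c f e b a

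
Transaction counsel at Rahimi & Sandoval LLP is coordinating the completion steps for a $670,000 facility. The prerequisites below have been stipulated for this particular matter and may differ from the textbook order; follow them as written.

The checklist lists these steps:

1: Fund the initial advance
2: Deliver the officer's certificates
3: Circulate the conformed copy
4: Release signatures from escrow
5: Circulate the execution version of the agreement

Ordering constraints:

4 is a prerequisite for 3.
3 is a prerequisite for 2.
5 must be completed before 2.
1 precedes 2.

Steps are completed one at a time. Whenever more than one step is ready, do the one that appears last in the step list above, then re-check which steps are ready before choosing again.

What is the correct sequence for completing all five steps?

5, 4 and 1 have no prerequisites; 5 is listed later, so 5 is first.
Ready: 4 and 1. 4 is listed later → 4.
Now 3 and 1 have their prerequisites met. 3 is listed later, so 3 next.
1 is the only step now ready → 1.
2 is the only step now ready → 2.

5 4 3 1 2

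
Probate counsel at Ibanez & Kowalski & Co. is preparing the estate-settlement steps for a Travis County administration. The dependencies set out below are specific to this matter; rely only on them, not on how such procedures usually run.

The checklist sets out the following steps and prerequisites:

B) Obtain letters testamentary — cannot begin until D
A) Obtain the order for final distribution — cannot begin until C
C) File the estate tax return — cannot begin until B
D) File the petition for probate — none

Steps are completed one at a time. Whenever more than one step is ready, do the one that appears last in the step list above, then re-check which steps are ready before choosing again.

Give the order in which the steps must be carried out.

D, B, C, A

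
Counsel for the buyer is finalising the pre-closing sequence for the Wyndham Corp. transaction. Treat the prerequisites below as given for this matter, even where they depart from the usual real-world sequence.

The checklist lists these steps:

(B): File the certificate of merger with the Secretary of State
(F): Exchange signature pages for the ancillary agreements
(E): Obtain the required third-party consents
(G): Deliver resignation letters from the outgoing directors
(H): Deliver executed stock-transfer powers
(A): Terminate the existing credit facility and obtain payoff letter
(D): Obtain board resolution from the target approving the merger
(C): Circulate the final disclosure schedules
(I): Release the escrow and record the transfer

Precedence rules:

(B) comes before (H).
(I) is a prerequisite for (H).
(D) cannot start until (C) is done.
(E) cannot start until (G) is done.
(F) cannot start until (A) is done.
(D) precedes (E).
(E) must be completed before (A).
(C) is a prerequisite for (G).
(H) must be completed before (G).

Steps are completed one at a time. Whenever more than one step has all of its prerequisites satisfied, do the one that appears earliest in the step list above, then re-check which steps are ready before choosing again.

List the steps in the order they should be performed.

(B), (C), (D), (I), (H), (G), (E), (A), (F)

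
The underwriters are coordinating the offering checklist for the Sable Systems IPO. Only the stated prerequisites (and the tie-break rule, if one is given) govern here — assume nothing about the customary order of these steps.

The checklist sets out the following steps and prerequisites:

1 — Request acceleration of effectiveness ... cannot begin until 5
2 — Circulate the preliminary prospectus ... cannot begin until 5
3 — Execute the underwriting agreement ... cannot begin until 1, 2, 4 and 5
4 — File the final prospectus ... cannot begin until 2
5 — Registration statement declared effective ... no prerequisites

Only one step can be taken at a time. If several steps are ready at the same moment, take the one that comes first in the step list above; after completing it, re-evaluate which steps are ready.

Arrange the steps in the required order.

Only 5 has no prerequisites, so it is first.
Now 1 and 2 have their prerequisites met. 1 is listed earlier, so 1 next.
2 is the only step now ready → 2.
That leaves 4 as the only ready step → 4.
That leaves 3 as the only ready step → 3.

5 → 1 → 2 → 4 → 3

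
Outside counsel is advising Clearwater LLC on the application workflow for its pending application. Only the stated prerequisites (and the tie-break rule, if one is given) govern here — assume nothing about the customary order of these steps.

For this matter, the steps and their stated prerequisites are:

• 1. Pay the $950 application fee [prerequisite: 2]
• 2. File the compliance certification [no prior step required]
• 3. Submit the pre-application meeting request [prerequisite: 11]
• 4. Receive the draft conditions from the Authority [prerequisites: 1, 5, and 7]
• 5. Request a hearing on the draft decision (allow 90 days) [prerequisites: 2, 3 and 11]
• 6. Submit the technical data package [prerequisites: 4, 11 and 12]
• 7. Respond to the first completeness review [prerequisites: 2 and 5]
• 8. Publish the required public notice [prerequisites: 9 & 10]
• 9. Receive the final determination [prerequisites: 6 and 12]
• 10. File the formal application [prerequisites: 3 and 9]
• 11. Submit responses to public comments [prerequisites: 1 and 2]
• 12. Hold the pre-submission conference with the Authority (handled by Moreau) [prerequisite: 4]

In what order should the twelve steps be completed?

2 → 1 → 11 → 3 → 5 → 7 → 4 → 12 → 6 → 9 → 10 → 8

2 is the only step with nothing outstanding, so it goes first.
1 is the only step now ready → 1.
Next only 11 has its prerequisites met → 11.
3 needed 11, now all done → 3.
5 needed 2, 3 and 11, now all done → 5.
7 needed 2 and 5, now all done → 7.
That leaves 4 as the only ready step → 4.
That leaves 12 as the only ready step → 12.
6 needed 4, 11 and 12, now all done → 6.
9 needed 6 and 12, now all done → 9.
10 needed 3 and 9, now all done → 10.
8 needed 9 and 10, now all done → 8.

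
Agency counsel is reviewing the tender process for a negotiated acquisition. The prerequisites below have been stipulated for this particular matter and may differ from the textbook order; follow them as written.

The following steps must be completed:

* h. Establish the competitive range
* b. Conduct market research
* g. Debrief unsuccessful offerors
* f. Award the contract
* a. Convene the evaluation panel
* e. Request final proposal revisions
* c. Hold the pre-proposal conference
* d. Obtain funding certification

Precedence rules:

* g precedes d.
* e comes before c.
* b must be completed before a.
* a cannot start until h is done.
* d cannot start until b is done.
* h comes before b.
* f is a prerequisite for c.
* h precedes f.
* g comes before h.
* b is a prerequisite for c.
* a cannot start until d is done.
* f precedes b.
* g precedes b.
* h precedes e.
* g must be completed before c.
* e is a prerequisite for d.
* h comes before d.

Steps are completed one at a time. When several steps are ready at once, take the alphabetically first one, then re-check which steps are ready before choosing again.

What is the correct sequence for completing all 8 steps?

g → h → e → f → b → c → d → a

Only g has no prerequisites, so it is first.
That leaves h as the only ready step → h.
e and f are both available; e has the earlier label → e.
Next only f has its prerequisites met → f.
Next only b has its prerequisites met → b.
Now c and d have their prerequisites met. c has the earlier label, so c next.
d is the only step now ready → d.
a needed b, d and h, now all done → a.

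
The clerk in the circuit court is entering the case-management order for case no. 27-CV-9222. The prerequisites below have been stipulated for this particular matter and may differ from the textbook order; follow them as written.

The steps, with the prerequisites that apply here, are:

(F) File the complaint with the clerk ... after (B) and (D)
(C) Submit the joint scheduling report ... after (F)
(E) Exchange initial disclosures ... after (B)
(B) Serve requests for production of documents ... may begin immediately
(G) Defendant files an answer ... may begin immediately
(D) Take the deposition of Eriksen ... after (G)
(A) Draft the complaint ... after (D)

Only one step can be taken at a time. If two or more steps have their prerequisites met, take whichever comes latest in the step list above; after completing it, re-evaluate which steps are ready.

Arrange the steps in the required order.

(G), (D), (A), (B), (E), (F), (C)

(G) and (B) have no prerequisites; (G) is listed later, so (G) is first.
Now (D) and (B) have their prerequisites met. (D) is listed later, so (D) next.
(A) now also ready, so the ready set is {(A), (B)}; (A) is listed later → (A).
That leaves (B) as the only ready step → (B).
Now (E) and (F) have their prerequisites met. (E) is listed later, so (E) next.
Next only (F) has its prerequisites met → (F).
Next only (C) has its prerequisites met → (C).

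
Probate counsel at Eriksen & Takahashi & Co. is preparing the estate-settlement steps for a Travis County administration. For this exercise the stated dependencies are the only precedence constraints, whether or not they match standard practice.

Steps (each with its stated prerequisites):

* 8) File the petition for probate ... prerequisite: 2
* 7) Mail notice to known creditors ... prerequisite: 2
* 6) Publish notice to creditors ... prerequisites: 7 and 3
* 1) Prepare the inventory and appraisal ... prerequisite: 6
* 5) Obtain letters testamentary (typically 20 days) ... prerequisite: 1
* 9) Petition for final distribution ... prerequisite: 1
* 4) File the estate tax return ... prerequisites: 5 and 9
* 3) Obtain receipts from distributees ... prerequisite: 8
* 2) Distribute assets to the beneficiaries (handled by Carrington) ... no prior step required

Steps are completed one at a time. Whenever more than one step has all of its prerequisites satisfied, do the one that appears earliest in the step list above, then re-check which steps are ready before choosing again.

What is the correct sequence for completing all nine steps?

2 has no prerequisites → 2 first.
Ready: 8 and 7. 8 is listed earlier → 8.
3 now also ready, so the ready set is {7, 3}; 7 is listed earlier → 7.
3 needed 8, now all done → 3.
6 needed 7 and 3, now all done → 6.
1 needed 6, now all done → 1.
5 and 9 are both available; 5 is listed earlier → 5.
That leaves 9 as the only ready step → 9.
Next only 4 has its prerequisites met → 4.

2, 8, 7, 3, 6, 1, 5, 9, 4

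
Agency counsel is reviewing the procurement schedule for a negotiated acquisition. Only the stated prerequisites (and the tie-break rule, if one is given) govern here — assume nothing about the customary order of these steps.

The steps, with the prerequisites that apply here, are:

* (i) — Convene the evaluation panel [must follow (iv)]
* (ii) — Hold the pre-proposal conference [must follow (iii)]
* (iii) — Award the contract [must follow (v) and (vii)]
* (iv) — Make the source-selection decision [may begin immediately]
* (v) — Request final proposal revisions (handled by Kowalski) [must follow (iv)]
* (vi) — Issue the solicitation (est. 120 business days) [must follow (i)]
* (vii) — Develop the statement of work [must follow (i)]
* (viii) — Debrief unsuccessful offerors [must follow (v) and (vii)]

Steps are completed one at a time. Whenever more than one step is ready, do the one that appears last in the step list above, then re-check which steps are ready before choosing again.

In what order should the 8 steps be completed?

(iv) (v) (i) (vii) (viii) (vi) (iii) (ii)

Only (iv) has no prerequisites, so it is first.
Now (v) and (i) have their prerequisites met. (v) is listed later, so (v) next.
(i) needed (iv), now all done → (i).
(vii) and (vi) are both available; (vii) is listed later → (vii).
Ready: (viii), (vi) and (iii). (viii) is listed later → (viii).
Ready: (vi) and (iii). (vi) is listed later → (vi).
(iii) is the only step now ready → (iii).
Next only (ii) has its prerequisites met → (ii).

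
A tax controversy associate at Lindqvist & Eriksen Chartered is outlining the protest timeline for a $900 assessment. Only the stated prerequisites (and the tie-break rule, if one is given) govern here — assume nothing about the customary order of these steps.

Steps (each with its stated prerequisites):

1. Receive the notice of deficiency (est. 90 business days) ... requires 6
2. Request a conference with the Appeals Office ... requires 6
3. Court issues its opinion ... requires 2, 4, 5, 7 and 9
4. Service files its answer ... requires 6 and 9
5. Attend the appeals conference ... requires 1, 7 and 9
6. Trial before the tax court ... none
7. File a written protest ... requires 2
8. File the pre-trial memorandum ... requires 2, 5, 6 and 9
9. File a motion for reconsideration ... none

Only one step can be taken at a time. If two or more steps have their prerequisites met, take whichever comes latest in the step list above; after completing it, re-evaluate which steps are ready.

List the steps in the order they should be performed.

9 and 6 have no prerequisites; 9 is listed later, so 9 is first.
That leaves 6 as the only ready step → 6.
Ready: 4, 2 and 1. 4 is listed later → 4.
Ready: 2 and 1. 2 is listed later → 2.
7 and 1 are both available; 7 is listed later → 7.
1 needed 6, now all done → 1.
5 needed 9, 7 and 1, now all done → 5.
8 and 3 are both available; 8 is listed later → 8.
That leaves 3 as the only ready step → 3.

9 → 6 → 4 → 2 → 7 → 1 → 5 → 8 → 3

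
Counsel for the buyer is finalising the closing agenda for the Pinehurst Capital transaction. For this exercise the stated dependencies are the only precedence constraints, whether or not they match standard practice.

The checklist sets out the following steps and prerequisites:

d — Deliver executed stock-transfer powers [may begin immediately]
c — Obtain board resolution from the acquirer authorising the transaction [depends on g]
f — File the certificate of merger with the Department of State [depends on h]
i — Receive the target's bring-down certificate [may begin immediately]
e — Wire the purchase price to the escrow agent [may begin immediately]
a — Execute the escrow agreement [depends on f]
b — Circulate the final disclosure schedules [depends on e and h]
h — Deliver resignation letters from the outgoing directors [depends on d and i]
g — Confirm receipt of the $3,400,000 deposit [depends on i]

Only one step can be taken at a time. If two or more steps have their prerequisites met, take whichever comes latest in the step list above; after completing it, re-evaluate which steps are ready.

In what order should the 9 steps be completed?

e → i → g → c → d → h → b → f → a

e, i and d have no prerequisites; e is listed later, so e is first.
i and d are both available; i is listed later → i.
Now g and d have their prerequisites met. g is listed later, so g next.
c now also ready, so the ready set is {c, d}; c is listed later → c.
Next only d has its prerequisites met → d.
Next only h has its prerequisites met → h.
Ready: b and f. b is listed later → b.
That leaves f as the only ready step → f.
a needed f, now all done → a.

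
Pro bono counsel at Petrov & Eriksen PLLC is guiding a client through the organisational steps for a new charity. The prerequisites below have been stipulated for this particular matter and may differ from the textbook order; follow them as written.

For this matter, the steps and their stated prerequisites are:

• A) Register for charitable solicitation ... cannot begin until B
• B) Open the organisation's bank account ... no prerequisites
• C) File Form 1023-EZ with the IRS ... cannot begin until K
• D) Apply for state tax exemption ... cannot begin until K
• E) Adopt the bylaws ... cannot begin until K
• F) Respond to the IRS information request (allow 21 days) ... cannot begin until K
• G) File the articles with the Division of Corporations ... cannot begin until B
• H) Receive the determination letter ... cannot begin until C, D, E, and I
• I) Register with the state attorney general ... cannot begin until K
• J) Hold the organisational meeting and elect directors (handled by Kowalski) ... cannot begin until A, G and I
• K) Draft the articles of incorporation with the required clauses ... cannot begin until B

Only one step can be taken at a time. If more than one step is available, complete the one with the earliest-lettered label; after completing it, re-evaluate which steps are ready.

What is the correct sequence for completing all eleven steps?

B A G K C D E F I H J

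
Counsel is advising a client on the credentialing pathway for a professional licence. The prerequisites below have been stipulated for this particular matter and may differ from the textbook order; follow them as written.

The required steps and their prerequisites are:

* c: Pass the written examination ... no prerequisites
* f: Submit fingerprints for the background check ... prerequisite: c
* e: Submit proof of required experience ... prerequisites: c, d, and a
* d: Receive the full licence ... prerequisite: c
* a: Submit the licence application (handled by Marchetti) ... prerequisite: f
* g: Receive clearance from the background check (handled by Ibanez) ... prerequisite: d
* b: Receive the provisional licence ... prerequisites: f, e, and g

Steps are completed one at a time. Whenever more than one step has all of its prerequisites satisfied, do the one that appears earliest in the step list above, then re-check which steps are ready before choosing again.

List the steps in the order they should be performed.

c, f, d, a, e, g, b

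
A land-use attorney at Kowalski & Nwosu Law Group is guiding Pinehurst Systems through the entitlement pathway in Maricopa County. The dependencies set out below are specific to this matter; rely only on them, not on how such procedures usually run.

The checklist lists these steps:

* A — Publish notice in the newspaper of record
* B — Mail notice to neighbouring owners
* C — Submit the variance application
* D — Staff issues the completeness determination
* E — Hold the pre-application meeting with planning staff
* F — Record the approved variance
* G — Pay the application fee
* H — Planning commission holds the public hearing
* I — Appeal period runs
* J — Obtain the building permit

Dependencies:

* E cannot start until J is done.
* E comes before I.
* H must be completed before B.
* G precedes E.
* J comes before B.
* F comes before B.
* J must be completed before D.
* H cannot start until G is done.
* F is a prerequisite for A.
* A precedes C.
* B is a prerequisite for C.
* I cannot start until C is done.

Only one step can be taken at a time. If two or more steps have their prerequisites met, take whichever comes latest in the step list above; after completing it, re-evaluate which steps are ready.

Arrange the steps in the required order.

J, G and F have no prerequisites; J is listed later, so J is first.
Now G, F and D have their prerequisites met. G is listed later, so G next.
Ready: H, F, E and D. H is listed later → H.
F, E and D are all available; F is listed later → F.
B and A now also ready, so the ready set is {E, D, B, A}; E is listed later → E.
Ready: D, B and A. D is listed later → D.
B and A are both available; B is listed later → B.
That leaves A as the only ready step → A.
Next only C has its prerequisites met → C.
Next only I has its prerequisites met → I.

J G H F E D B A C I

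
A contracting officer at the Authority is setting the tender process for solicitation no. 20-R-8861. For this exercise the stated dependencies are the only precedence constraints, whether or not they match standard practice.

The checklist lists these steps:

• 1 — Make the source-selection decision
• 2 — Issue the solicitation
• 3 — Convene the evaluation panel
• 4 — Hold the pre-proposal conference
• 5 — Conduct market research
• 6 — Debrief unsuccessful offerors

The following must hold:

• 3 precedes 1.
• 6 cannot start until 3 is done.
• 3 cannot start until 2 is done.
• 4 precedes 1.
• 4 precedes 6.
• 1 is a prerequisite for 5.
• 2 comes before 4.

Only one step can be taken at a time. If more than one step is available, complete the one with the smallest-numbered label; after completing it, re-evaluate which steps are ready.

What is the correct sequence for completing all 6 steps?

2 is the only step with nothing outstanding, so it goes first.
Now 3 and 4 have their prerequisites met. 3 has the earlier label, so 3 next.
That leaves 4 as the only ready step → 4.
1 and 6 are both available; 1 has the earlier label → 1.
5 now also ready, so the ready set is {5, 6}; 5 has the earlier label → 5.
That leaves 6 as the only ready step → 6.

2, 3, 4, 1, 5, 6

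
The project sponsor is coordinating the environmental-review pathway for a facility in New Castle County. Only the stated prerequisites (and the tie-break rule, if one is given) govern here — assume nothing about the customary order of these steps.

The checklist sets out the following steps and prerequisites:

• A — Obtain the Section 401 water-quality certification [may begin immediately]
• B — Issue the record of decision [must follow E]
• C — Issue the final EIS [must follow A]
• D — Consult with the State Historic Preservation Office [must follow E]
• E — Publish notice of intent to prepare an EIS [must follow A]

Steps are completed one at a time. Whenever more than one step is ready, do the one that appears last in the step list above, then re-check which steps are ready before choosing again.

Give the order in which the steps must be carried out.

A → E → D → C → B

A has no prerequisites → A first.
E and C are both available; E is listed later → E.
Now D, C and B have their prerequisites met. D is listed later, so D next.
Now C and B have their prerequisites met. C is listed later, so C next.
That leaves B as the only ready step → B.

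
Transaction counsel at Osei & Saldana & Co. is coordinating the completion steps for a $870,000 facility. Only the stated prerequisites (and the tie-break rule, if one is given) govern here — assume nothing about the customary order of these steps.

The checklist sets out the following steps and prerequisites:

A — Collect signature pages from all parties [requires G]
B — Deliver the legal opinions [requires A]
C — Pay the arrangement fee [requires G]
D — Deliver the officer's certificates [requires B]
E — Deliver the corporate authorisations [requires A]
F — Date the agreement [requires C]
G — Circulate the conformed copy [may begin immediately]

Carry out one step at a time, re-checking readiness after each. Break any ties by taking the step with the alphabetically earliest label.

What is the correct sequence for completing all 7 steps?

G is the only step with nothing outstanding, so it goes first.
A and C are both available; A has the earlier label → A.
B and E now also ready, so the ready set is {B, C, E}; B has the earlier label → B.
D now also ready, so the ready set is {C, D, E}; C has the earlier label → C.
F now also ready, so the ready set is {D, E, F}; D has the earlier label → D.
E and F are both available; E has the earlier label → E.
That leaves F as the only ready step → F.

G A B C D E F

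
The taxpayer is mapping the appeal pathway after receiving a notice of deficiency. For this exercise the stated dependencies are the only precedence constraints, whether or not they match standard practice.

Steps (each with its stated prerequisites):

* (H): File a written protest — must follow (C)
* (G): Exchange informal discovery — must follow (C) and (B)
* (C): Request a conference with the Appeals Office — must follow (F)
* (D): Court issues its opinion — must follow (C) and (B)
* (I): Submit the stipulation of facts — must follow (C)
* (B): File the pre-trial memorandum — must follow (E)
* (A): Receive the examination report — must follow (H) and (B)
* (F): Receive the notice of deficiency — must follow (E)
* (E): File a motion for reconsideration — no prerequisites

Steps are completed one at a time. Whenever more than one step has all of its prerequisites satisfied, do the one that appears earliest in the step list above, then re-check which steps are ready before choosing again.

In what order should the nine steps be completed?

(E), (B), (F), (C), (H), (G), (D), (I), (A)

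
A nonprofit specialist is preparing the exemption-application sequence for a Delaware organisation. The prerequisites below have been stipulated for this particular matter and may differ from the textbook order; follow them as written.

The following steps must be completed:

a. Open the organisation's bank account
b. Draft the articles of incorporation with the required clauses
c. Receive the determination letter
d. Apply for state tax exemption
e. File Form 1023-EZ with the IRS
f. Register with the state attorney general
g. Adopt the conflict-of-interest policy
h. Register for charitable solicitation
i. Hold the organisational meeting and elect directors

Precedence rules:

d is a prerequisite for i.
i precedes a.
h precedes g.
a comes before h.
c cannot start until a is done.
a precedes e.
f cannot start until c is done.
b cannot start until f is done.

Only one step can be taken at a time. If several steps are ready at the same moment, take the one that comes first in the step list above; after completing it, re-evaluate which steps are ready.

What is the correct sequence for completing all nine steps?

d → i → a → c → e → f → b → h → g

d has no prerequisites → d first.
i needed d, now all done → i.
a is the only step now ready → a.
Ready: c, e and h. c is listed earlier → c.
f now also ready, so the ready set is {e, f, h}; e is listed earlier → e.
Ready: f and h. f is listed earlier → f.
Now b and h have their prerequisites met. b is listed earlier, so b next.
That leaves h as the only ready step → h.
g is the only step now ready → g.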